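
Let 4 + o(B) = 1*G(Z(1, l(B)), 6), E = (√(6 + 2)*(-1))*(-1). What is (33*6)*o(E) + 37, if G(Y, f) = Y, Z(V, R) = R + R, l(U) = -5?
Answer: -2735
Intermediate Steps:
Z(V, R) = 2*R
E = 2*√2 (E = (√8*(-1))*(-1) = ((2*√2)*(-1))*(-1) = -2*√2*(-1) = 2*√2 ≈ 2.8284)
o(B) = -14 (o(B) = -4 + 1*(2*(-5)) = -4 + 1*(-10) = -4 - 10 = -14)
(33*6)*o(E) + 37 = (33*6)*(-14) + 37 = 198*(-14) + 37 = -2772 + 37 = -2735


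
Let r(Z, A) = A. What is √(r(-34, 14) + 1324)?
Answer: √1338 ≈ 36.579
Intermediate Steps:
√(r(-34, 14) + 1324) = √(14 + 1324) = √1338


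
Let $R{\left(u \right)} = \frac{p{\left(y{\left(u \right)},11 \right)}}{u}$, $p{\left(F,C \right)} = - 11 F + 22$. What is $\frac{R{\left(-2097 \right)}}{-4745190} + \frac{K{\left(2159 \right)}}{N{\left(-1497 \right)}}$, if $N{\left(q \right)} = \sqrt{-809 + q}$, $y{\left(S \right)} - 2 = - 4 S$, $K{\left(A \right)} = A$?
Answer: $- \frac{22}{2372595} - \frac{2159 i \sqrt{2306}}{2306} \approx -9.2726 \cdot 10^{-6} - 44.96 i$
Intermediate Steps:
$y{\left(S \right)} = 2 - 4 S$
$p{\left(F,C \right)} = 22 - 11 F$
$R{\left(u \right)} = 44$ ($R{\left(u \right)} = \frac{22 - 11 \left(2 - 4 u\right)}{u} = \frac{22 + \left(-22 + 44 u\right)}{u} = \frac{44 u}{u} = 44$)
$\frac{R{\left(-2097 \right)}}{-4745190} + \frac{K{\left(2159 \right)}}{N{\left(-1497 \right)}} = \frac{44}{-4745190} + \frac{2159}{\sqrt{-809 - 1497}} = 44 \left(- \frac{1}{4745190}\right) + \frac{2159}{\sqrt{-2306}} = - \frac{22}{2372595} + \frac{2159}{i \sqrt{2306}} = - \frac{22}{2372595} + 2159 \left(- \frac{i \sqrt{2306}}{2306}\right) = - \frac{22}{2372595} - \frac{2159 i \sqrt{2306}}{2306}$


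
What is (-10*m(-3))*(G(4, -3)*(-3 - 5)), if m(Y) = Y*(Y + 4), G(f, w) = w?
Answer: 720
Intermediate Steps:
m(Y) = Y*(4 + Y)
(-10*m(-3))*(G(4, -3)*(-3 - 5)) = (-(-30)*(4 - 3))*(-3*(-3 - 5)) = (-(-30))*(-3*(-8)) = -10*(-3)*24 = 30*24 = 720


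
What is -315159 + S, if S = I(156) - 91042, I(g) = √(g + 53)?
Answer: -406201 + √209 ≈ -4.0619e+5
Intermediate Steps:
I(g) = √(53 + g)
S = -91042 + √209 (S = √(53 + 156) - 91042 = √209 - 91042 = -91042 + √209 ≈ -91028.)
-315159 + S = -315159 + (-91042 + √209) = -406201 + √209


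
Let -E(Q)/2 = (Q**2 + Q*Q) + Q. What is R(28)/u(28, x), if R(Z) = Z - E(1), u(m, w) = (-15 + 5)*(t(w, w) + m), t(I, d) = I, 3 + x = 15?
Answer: -17/200 ≈ -0.085000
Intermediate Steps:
x = 12 (x = -3 + 15 = 12)
E(Q) = -4*Q**2 - 2*Q (E(Q) = -2*((Q**2 + Q*Q) + Q) = -2*((Q**2 + Q**2) + Q) = -2*(2*Q**2 + Q) = -2*(Q + 2*Q**2) = -4*Q**2 - 2*Q)
u(m, w) = -10*m - 10*w (u(m, w) = (-15 + 5)*(w + m) = -10*(m + w) = -10*m - 10*w)
R(Z) = 6 + Z (R(Z) = Z - (-2)*(1 + 2*1) = Z - (-2)*(1 + 2) = Z - (-2)*3 = Z - 1*(-6) = Z + 6 = 6 + Z)
R(28)/u(28, x) = (6 + 28)/(-10*28 - 10*12) = 34/(-280 - 120) = 34/(-400) = 34*(-1/400) = -17/200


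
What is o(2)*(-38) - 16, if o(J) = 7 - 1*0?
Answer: -282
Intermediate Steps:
o(J) = 7 (o(J) = 7 + 0 = 7)
o(2)*(-38) - 16 = 7*(-38) - 16 = -266 - 16 = -282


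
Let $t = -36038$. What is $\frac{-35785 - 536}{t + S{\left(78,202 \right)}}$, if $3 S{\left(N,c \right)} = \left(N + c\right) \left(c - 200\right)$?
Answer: $\frac{108963}{107554} \approx 1.0131$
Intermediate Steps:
$S{\left(N,c \right)} = \frac{\left(-200 + c\right) \left(N + c\right)}{3}$ ($S{\left(N,c \right)} = \frac{\left(N + c\right) \left(c - 200\right)}{3} = \frac{\left(N + c\right) \left(-200 + c\right)}{3} = \frac{\left(-200 + c\right) \left(N + c\right)}{3}$)
$\frac{-35785 - 536}{t + S{\left(78,202 \right)}} = \frac{-35785 - 536}{-36038 + \left(\left(- \frac{200}{3}\right) 78 - \frac{40400}{3} + \frac{202^{2}}{3} + \frac{1}{3} \cdot 78 \cdot 202\right)} = - \frac{36321}{-36038 + \left(-5200 - \frac{40400}{3} + \frac{1}{3} \cdot 40804 + 5252\right)} = - \frac{36321}{-36038 + \left(-5200 - \frac{40400}{3} + \frac{40804}{3} + 5252\right)} = - \frac{36321}{-36038 + \frac{560}{3}} = - \frac{36321}{- \frac{107554}{3}} = \left(-36321\right) \left(- \frac{3}{107554}\right) = \frac{108963}{107554}$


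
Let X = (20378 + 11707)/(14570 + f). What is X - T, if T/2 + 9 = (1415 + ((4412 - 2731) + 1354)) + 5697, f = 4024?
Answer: -41886651/2066 ≈ -20274.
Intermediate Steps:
T = 20276 (T = -18 + 2*((1415 + ((4412 - 2731) + 1354)) + 5697) = -18 + 2*((1415 + (1681 + 1354)) + 5697) = -18 + 2*((1415 + 3035) + 5697) = -18 + 2*(4450 + 5697) = -18 + 2*10147 = -18 + 20294 = 20276)
X = 3565/2066 (X = (20378 + 11707)/(14570 + 4024) = 32085/18594 = 32085*(1/18594) = 3565/2066 ≈ 1.7256)
X - T = 3565/2066 - 1*20276 = 3565/2066 - 20276 = -41886651/2066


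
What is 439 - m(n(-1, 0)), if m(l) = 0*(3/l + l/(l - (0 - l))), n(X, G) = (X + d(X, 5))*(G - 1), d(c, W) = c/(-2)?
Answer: 439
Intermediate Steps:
d(c, W) = -c/2 (d(c, W) = c*(-½) = -c/2)
n(X, G) = X*(-1 + G)/2 (n(X, G) = (X - X/2)*(G - 1) = (X/2)*(-1 + G) = X*(-1 + G)/2)
m(l) = 0 (m(l) = 0*(3/l + l/(l - (-1)*l)) = 0*(3/l + l/(l + l)) = 0*(3/l + l/((2*l))) = 0*(3/l + l*(1/(2*l))) = 0*(3/l + ½) = 0*(½ + 3/l) = 0)
439 - m(n(-1, 0)) = 439 - 1*0 = 439 + 0 = 439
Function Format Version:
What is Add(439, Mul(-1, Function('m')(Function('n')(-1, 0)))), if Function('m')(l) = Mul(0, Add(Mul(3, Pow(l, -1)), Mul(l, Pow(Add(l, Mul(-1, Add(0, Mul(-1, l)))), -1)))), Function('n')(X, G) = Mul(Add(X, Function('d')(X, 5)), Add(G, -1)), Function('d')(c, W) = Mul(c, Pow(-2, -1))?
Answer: 439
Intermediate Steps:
Function('d')(c, W) = Mul(Rational(-1, 2), c) (Function('d')(c, W) = Mul(c, Rational(-1, 2)) = Mul(Rational(-1, 2), c))
Function('n')(X, G) = Mul(Rational(1, 2), X, Add(-1, G)) (Function('n')(X, G) = Mul(Add(X, Mul(Rational(-1, 2), X)), Add(G, -1)) = Mul(Mul(Rational(1, 2), X), Add(-1, G)) = Mul(Rational(1, 2), X, Add(-1, G)))
Function('m')(l) = 0 (Function('m')(l) = Mul(0, Add(Mul(3, Pow(l, -1)), Mul(l, Pow(Add(l, Mul(-1, Mul(-1, l))), -1)))) = Mul(0, Add(Mul(3, Pow(l, -1)), Mul(l, Pow(Add(l, l), -1)))) = Mul(0, Add(Mul(3, Pow(l, -1)), Mul(l, Pow(Mul(2, l), -1)))) = Mul(0, Add(Mul(3, Pow(l, -1)), Mul(l, Mul(Rational(1, 2), Pow(l, -1))))) = Mul(0, Add(Mul(3, Pow(l, -1)), Rational(1, 2))) = Mul(0, Add(Rational(1, 2), Mul(3, Pow(l, -1)))) = 0)
Add(439, Mul(-1, Function('m')(Function('n')(-1, 0)))) = Add(439, Mul(-1, 0)) = Add(439, 0) = 439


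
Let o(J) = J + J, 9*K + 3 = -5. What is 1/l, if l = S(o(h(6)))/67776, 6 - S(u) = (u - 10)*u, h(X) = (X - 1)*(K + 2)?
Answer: -2744928/257 ≈ -10681.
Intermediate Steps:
K = -8/9 (K = -⅓ + (⅑)*(-5) = -⅓ - 5/9 = -8/9 ≈ -0.88889)
h(X) = -10/9 + 10*X/9 (h(X) = (X - 1)*(-8/9 + 2) = (-1 + X)*(10/9) = -10/9 + 10*X/9)
o(J) = 2*J
S(u) = 6 - u*(-10 + u) (S(u) = 6 - (u - 10)*u = 6 - (-10 + u)*u = 6 - u*(-10 + u))
l = -257/2744928 (l = (6 - (2*(-10/9 + (10/9)*6))² + 10*(2*(-10/9 + (10/9)*6)))/67776 = (6 - (2*(-10/9 + 20/3))² + 10*(2*(-10/9 + 20/3)))*(1/67776) = (6 - (2*(50/9))² + 10*(2*(50/9)))*(1/67776) = (6 - (100/9)² + 10*(100/9))*(1/67776) = (6 - 1*10000/81 + 1000/9)*(1/67776) = (6 - 10000/81 + 1000/9)*(1/67776) = -514/81*1/67776 = -257/2744928 ≈ -9.3627e-5)
1/l = 1/(-257/2744928) = -2744928/257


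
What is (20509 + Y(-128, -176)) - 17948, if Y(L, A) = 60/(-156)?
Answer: 33288/13 ≈ 2560.6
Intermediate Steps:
Y(L, A) = -5/13 (Y(L, A) = 60*(-1/156) = -5/13)
(20509 + Y(-128, -176)) - 17948 = (20509 - 5/13) - 17948 = 266612/13 - 17948 = 33288/13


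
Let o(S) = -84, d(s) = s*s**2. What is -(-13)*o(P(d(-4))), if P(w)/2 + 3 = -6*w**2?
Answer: -1092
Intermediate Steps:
d(s) = s**3
P(w) = -6 - 12*w**2 (P(w) = -6 + 2*(-6*w**2) = -6 - 12*w**2)
-(-13)*o(P(d(-4))) = -(-13)*(-84) = -13*84 = -1092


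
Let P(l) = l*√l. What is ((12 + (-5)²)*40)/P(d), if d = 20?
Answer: 37*√5/5 ≈ 16.547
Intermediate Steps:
P(l) = l^(3/2)
((12 + (-5)²)*40)/P(d) = ((12 + (-5)²)*40)/(20^(3/2)) = ((12 + 25)*40)/((40*√5)) = (37*40)*(√5/200) = 1480*(√5/200) = 37*√5/5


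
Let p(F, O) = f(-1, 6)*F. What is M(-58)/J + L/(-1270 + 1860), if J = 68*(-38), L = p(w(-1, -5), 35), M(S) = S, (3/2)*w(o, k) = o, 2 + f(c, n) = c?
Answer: 9847/381140 ≈ 0.025836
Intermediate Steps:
f(c, n) = -2 + c
w(o, k) = 2*o/3
p(F, O) = -3*F (p(F, O) = (-2 - 1)*F = -3*F)
L = 2 (L = -2*(-1) = -3*(-⅔) = 2)
J = -2584
M(-58)/J + L/(-1270 + 1860) = -58/(-2584) + 2/(-1270 + 1860) = -58*(-1/2584) + 2/590 = 29/1292 + 2*(1/590) = 29/1292 + 1/295 = 9847/381140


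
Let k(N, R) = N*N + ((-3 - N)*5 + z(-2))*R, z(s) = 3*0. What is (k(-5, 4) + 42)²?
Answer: 11449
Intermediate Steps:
z(s) = 0
k(N, R) = N² + R*(-15 - 5*N) (k(N, R) = N*N + ((-3 - N)*5 + 0)*R = N² + ((-15 - 5*N) + 0)*R = N² + (-15 - 5*N)*R = N² + R*(-15 - 5*N))
(k(-5, 4) + 42)² = (((-5)² - 15*4 - 5*(-5)*4) + 42)² = ((25 - 60 + 100) + 42)² = (65 + 42)² = 107² = 11449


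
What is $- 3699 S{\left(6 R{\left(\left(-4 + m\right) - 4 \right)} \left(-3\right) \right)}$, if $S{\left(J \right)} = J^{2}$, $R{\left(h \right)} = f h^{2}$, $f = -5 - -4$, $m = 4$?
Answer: $-306809856$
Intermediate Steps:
$f = -1$ ($f = -5 + 4 = -1$)
$R{\left(h \right)} = - h^{2}$
$- 3699 S{\left(6 R{\left(\left(-4 + m\right) - 4 \right)} \left(-3\right) \right)} = - 3699 \left(6 \left(- \left(\left(-4 + 4\right) - 4\right)^{2}\right) \left(-3\right)\right)^{2} = - 3699 \left(6 \left(- \left(0 - 4\right)^{2}\right) \left(-3\right)\right)^{2} = - 3699 \left(6 \left(- \left(-4\right)^{2}\right) \left(-3\right)\right)^{2} = - 3699 \left(6 \left(\left(-1\right) 16\right) \left(-3\right)\right)^{2} = - 3699 \left(6 \left(-16\right) \left(-3\right)\right)^{2} = - 3699 \left(\left(-96\right) \left(-3\right)\right)^{2} = - 3699 \cdot 288^{2} = \left(-3699\right) 82944 = -306809856$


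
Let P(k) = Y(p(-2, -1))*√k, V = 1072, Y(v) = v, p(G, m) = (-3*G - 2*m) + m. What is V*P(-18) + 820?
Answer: 820 + 22512*I*√2 ≈ 820.0 + 31837.0*I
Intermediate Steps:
p(G, m) = -m - 3*G
P(k) = 7*√k (P(k) = (-1*(-1) - 3*(-2))*√k = (1 + 6)*√k = 7*√k)
V*P(-18) + 820 = 1072*(7*√(-18)) + 820 = 1072*(7*(3*I*√2)) + 820 = 1072*(21*I*√2) + 820 = 22512*I*√2 + 820 = 820 + 22512*I*√2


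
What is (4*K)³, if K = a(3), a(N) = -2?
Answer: -512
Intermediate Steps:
K = -2
(4*K)³ = (4*(-2))³ = (-8)³ = -512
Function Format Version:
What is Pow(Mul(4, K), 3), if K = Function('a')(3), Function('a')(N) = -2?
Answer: -512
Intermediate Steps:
K = -2
Pow(Mul(4, K), 3) = Pow(Mul(4, -2), 3) = Pow(-8, 3) = -512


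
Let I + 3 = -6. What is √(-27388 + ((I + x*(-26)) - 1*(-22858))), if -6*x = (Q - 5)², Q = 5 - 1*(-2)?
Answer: I*√40695/3 ≈ 67.243*I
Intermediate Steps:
I = -9 (I = -3 - 6 = -9)
Q = 7 (Q = 5 + 2 = 7)
x = -⅔ (x = -(7 - 5)²/6 = -⅙*2² = -⅙*4 = -⅔ ≈ -0.66667)
√(-27388 + ((I + x*(-26)) - 1*(-22858))) = √(-27388 + ((-9 - ⅔*(-26)) - 1*(-22858))) = √(-27388 + ((-9 + 52/3) + 22858)) = √(-27388 + (25/3 + 22858)) = √(-27388 + 68599/3) = √(-13565/3) = I*√40695/3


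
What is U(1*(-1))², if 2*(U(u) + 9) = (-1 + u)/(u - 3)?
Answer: 1225/16 ≈ 76.563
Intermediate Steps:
U(u) = -9 + (-1 + u)/(2*(-3 + u)) (U(u) = -9 + ((-1 + u)/(u - 3))/2 = -9 + ((-1 + u)/(-3 + u))/2 = -9 + (-1 + u)/(2*(-3 + u)))
U(1*(-1))² = ((53 - 17*(-1))/(2*(-3 + 1*(-1))))² = ((53 - 17*(-1))/(2*(-3 - 1)))² = ((½)*(53 + 17)/(-4))² = ((½)*(-¼)*70)² = (-35/4)² = 1225/16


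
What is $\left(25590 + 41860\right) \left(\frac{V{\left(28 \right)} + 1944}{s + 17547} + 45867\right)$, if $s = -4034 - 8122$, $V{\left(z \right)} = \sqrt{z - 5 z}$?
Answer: $\frac{1853158330050}{599} + \frac{269800 i \sqrt{7}}{5391} \approx 3.0938 \cdot 10^{9} + 132.41 i$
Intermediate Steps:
$V{\left(z \right)} = 2 \sqrt{- z}$ ($V{\left(z \right)} = \sqrt{- 4 z} = 2 \sqrt{- z}$)
$s = -12156$
$\left(25590 + 41860\right) \left(\frac{V{\left(28 \right)} + 1944}{s + 17547} + 45867\right) = \left(25590 + 41860\right) \left(\frac{2 \sqrt{\left(-1\right) 28} + 1944}{-12156 + 17547} + 45867\right) = 67450 \left(\frac{2 \sqrt{-28} + 1944}{5391} + 45867\right) = 67450 \left(\left(2 \cdot 2 i \sqrt{7} + 1944\right) \frac{1}{5391} + 45867\right) = 67450 \left(\left(4 i \sqrt{7} + 1944\right) \frac{1}{5391} + 45867\right) = 67450 \left(\left(1944 + 4 i \sqrt{7}\right) \frac{1}{5391} + 45867\right) = 67450 \left(\left(\frac{216}{599} + \frac{4 i \sqrt{7}}{5391}\right) + 45867\right) = 67450 \left(\frac{27474549}{599} + \frac{4 i \sqrt{7}}{5391}\right) = \frac{1853158330050}{599} + \frac{269800 i \sqrt{7}}{5391}$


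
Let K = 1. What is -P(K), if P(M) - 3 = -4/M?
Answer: 1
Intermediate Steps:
P(M) = 3 - 4/M
-P(K) = -(3 - 4/1) = -(3 - 4*1) = -(3 - 4) = -1*(-1) = 1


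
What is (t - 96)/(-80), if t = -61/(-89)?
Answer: 8483/7120 ≈ 1.1914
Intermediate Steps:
t = 61/89 (t = -61*(-1/89) = 61/89 ≈ 0.68539)
(t - 96)/(-80) = (61/89 - 96)/(-80) = -8483/89*(-1/80) = 8483/7120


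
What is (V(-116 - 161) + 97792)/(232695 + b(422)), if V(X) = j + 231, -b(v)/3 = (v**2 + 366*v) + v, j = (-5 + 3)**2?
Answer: -98027/766179 ≈ -0.12794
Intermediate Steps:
j = 4 (j = (-2)**2 = 4)
b(v) = -1101*v - 3*v**2 (b(v) = -3*((v**2 + 366*v) + v) = -3*(v**2 + 367*v) = -1101*v - 3*v**2)
V(X) = 235 (V(X) = 4 + 231 = 235)
(V(-116 - 161) + 97792)/(232695 + b(422)) = (235 + 97792)/(232695 - 3*422*(367 + 422)) = 98027/(232695 - 3*422*789) = 98027/(232695 - 998874) = 98027/(-766179) = 98027*(-1/766179) = -98027/766179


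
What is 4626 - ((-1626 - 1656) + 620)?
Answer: 7288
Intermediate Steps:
4626 - ((-1626 - 1656) + 620) = 4626 - (-3282 + 620) = 4626 - 1*(-2662) = 4626 + 2662 = 7288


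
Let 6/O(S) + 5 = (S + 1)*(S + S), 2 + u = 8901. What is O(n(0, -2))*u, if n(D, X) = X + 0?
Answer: -53394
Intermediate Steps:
n(D, X) = X
u = 8899 (u = -2 + 8901 = 8899)
O(S) = 6/(-5 + 2*S*(1 + S)) (O(S) = 6/(-5 + (S + 1)*(S + S)) = 6/(-5 + (1 + S)*(2*S)) = 6/(-5 + 2*S*(1 + S)))
O(n(0, -2))*u = (6/(-5 + 2*(-2) + 2*(-2)**2))*8899 = (6/(-5 - 4 + 2*4))*8899 = (6/(-5 - 4 + 8))*8899 = (6/(-1))*8899 = (6*(-1))*8899 = -6*8899 = -53394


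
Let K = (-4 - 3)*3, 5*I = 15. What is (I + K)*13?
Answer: -234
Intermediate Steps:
I = 3 (I = (⅕)*15 = 3)
K = -21 (K = -7*3 = -21)
(I + K)*13 = (3 - 21)*13 = -18*13 = -234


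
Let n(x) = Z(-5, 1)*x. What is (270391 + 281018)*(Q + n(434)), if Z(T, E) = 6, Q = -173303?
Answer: -94124964891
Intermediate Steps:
n(x) = 6*x
(270391 + 281018)*(Q + n(434)) = (270391 + 281018)*(-173303 + 6*434) = 551409*(-173303 + 2604) = 551409*(-170699) = -94124964891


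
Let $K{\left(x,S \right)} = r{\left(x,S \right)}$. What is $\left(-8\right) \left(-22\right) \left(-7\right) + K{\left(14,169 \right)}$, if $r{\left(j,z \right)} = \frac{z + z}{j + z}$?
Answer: $- \frac{225118}{183} \approx -1230.2$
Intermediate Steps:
$r{\left(j,z \right)} = \frac{2 z}{j + z}$
$K{\left(x,S \right)} = \frac{2 S}{S + x}$ ($K{\left(x,S \right)} = \frac{2 S}{x + S} = \frac{2 S}{S + x}$)
$\left(-8\right) \left(-22\right) \left(-7\right) + K{\left(14,169 \right)} = \left(-8\right) \left(-22\right) \left(-7\right) + 2 \cdot 169 \frac{1}{169 + 14} = 176 \left(-7\right) + 2 \cdot 169 \cdot \frac{1}{183} = -1232 + 2 \cdot 169 \cdot \frac{1}{183} = -1232 + \frac{338}{183} = - \frac{225118}{183}$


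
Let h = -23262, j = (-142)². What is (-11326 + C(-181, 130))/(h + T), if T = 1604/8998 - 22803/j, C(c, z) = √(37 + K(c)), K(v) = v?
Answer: 1027470210536/2110364720201 - 1088614032*I/2110364720201 ≈ 0.48687 - 0.00051584*I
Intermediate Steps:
j = 20164
C(c, z) = √(37 + c)
T = -86419169/90717836 (T = 1604/8998 - 22803/20164 = 1604*(1/8998) - 22803*1/20164 = 802/4499 - 22803/20164 = -86419169/90717836 ≈ -0.95261)
(-11326 + C(-181, 130))/(h + T) = (-11326 + √(37 - 181))/(-23262 - 86419169/90717836) = (-11326 + √(-144))/(-2110364720201/90717836) = (-11326 + 12*I)*(-90717836/2110364720201) = 1027470210536/2110364720201 - 1088614032*I/2110364720201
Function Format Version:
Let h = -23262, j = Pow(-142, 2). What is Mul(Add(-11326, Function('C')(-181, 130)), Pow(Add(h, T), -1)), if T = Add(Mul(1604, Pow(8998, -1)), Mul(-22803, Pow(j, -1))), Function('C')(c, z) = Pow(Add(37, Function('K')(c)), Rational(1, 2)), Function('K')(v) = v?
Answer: Add(Rational(1027470210536, 2110364720201), Mul(Rational(-1088614032, 2110364720201), I)) ≈ Add(0.48687, Mul(-0.00051584, I))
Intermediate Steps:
j = 20164
Function('C')(c, z) = Pow(Add(37, c), Rational(1, 2))
T = Rational(-86419169, 90717836) (T = Add(Mul(1604, Pow(8998, -1)), Mul(-22803, Pow(20164, -1))) = Add(Mul(1604, Rational(1, 8998)), Mul(-22803, Rational(1, 20164))) = Add(Rational(802, 4499), Rational(-22803, 20164)) = Rational(-86419169, 90717836) ≈ -0.95261)
Mul(Add(-11326, Function('C')(-181, 130)), Pow(Add(h, T), -1)) = Mul(Add(-11326, Pow(Add(37, -181), Rational(1, 2))), Pow(Add(-23262, Rational(-86419169, 90717836)), -1)) = Mul(Add(-11326, Pow(-144, Rational(1, 2))), Pow(Rational(-2110364720201, 90717836), -1)) = Mul(Add(-11326, Mul(12, I)), Rational(-90717836, 2110364720201)) = Add(Rational(1027470210536, 2110364720201), Mul(Rational(-1088614032, 2110364720201), I))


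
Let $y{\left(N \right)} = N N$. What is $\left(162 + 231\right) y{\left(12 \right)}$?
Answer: $56592$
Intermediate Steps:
$y{\left(N \right)} = N^{2}$
$\left(162 + 231\right) y{\left(12 \right)} = \left(162 + 231\right) 12^{2} = 393 \cdot 144 = 56592$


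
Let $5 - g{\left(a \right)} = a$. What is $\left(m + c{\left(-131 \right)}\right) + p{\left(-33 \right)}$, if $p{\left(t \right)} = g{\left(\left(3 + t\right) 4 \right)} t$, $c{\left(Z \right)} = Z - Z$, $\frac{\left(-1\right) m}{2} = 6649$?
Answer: $-17423$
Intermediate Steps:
$m = -13298$ ($m = \left(-2\right) 6649 = -13298$)
$c{\left(Z \right)} = 0$
$g{\left(a \right)} = 5 - a$
$p{\left(t \right)} = t \left(-7 - 4 t\right)$ ($p{\left(t \right)} = \left(5 - \left(3 + t\right) 4\right) t = \left(5 - \left(12 + 4 t\right)\right) t = \left(-7 - 4 t\right) t = t \left(-7 - 4 t\right)$)
$\left(m + c{\left(-131 \right)}\right) + p{\left(-33 \right)} = \left(-13298 + 0\right) - - 33 \left(7 + 4 \left(-33\right)\right) = -13298 - - 33 \left(7 - 132\right) = -13298 - \left(-33\right) \left(-125\right) = -13298 - 4125 = -17423$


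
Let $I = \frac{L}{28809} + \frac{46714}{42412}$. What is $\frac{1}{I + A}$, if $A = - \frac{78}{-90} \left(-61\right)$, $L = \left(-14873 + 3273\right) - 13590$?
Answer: $- \frac{277692570}{14617629319} \approx -0.018997$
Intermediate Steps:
$L = -25190$ ($L = -11600 - 13590 = -25190$)
$A = - \frac{793}{15}$ ($A = \left(-78\right) \left(- \frac{1}{90}\right) \left(-61\right) = \frac{13}{15} \left(-61\right) = - \frac{793}{15} \approx -52.867$)
$I = \frac{12610243}{55538514}$ ($I = - \frac{25190}{28809} + \frac{46714}{42412} = \left(-25190\right) \frac{1}{28809} + 46714 \cdot \frac{1}{42412} = - \frac{2290}{2619} + \frac{23357}{21206} = \frac{12610243}{55538514} \approx 0.22705$)
$\frac{1}{I + A} = \frac{1}{\frac{12610243}{55538514} - \frac{793}{15}} = \frac{1}{- \frac{14617629319}{277692570}} = - \frac{277692570}{14617629319}$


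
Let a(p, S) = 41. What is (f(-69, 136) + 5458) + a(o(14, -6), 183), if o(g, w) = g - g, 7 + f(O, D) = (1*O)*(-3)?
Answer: 5699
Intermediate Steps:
f(O, D) = -7 - 3*O (f(O, D) = -7 + (1*O)*(-3) = -7 + O*(-3) = -7 - 3*O)
o(g, w) = 0
(f(-69, 136) + 5458) + a(o(14, -6), 183) = ((-7 - 3*(-69)) + 5458) + 41 = ((-7 + 207) + 5458) + 41 = (200 + 5458) + 41 = 5658 + 41 = 5699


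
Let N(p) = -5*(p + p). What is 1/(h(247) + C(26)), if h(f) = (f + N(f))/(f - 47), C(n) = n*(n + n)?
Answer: 200/268177 ≈ 0.00074578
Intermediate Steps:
C(n) = 2*n**2 (C(n) = n*(2*n) = 2*n**2)
N(p) = -10*p
h(f) = -9*f/(-47 + f) (h(f) = (f - 10*f)/(f - 47) = (-9*f)/(-47 + f) = -9*f/(-47 + f))
1/(h(247) + C(26)) = 1/(-9*247/(-47 + 247) + 2*26**2) = 1/(-9*247/200 + 2*676) = 1/(-9*247*1/200 + 1352) = 1/(-2223/200 + 1352) = 1/(268177/200) = 200/268177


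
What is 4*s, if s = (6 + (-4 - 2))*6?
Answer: 0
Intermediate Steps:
s = 0 (s = (6 - 6)*6 = 0*6 = 0)
4*s = 4*0 = 0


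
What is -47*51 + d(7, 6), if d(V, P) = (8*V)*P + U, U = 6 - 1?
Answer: -2056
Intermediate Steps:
U = 5
d(V, P) = 5 + 8*P*V (d(V, P) = (8*V)*P + 5 = 8*P*V + 5 = 5 + 8*P*V)
-47*51 + d(7, 6) = -47*51 + (5 + 8*6*7) = -2397 + (5 + 336) = -2397 + 341 = -2056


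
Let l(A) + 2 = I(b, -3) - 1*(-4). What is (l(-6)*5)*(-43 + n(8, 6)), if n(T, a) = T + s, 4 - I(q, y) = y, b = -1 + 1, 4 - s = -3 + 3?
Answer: -1395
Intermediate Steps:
s = 4 (s = 4 - (-3 + 3) = 4 - 1*0 = 4 + 0 = 4)
b = 0
I(q, y) = 4 - y
n(T, a) = 4 + T (n(T, a) = T + 4 = 4 + T)
l(A) = 9 (l(A) = -2 + ((4 - 1*(-3)) - 1*(-4)) = -2 + ((4 + 3) + 4) = -2 + (7 + 4) = -2 + 11 = 9)
(l(-6)*5)*(-43 + n(8, 6)) = (9*5)*(-43 + (4 + 8)) = 45*(-43 + 12) = 45*(-31) = -1395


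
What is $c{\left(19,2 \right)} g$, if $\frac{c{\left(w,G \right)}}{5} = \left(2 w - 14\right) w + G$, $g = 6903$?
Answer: $15807870$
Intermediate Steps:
$c{\left(w,G \right)} = 5 G + 5 w \left(-14 + 2 w\right)$ ($c{\left(w,G \right)} = 5 \left(\left(2 w - 14\right) w + G\right) = 5 \left(\left(-14 + 2 w\right) w + G\right) = 5 \left(w \left(-14 + 2 w\right) + G\right) = 5 \left(G + w \left(-14 + 2 w\right)\right) = 5 G + 5 w \left(-14 + 2 w\right)$)
$c{\left(19,2 \right)} g = \left(\left(-70\right) 19 + 5 \cdot 2 + 10 \cdot 19^{2}\right) 6903 = \left(-1330 + 10 + 10 \cdot 361\right) 6903 = \left(-1330 + 10 + 3610\right) 6903 = 2290 \cdot 6903 = 15807870$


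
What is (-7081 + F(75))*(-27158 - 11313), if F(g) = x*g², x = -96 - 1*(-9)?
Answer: 19099158776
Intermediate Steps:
x = -87 (x = -96 + 9 = -87)
F(g) = -87*g²
(-7081 + F(75))*(-27158 - 11313) = (-7081 - 87*75²)*(-27158 - 11313) = (-7081 - 87*5625)*(-38471) = (-7081 - 489375)*(-38471) = -496456*(-38471) = 19099158776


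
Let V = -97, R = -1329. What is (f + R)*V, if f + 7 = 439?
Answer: 87009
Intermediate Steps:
f = 432 (f = -7 + 439 = 432)
(f + R)*V = (432 - 1329)*(-97) = -897*(-97) = 87009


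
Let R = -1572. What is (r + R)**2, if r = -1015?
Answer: 6692569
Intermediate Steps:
(r + R)**2 = (-1015 - 1572)**2 = (-2587)**2 = 6692569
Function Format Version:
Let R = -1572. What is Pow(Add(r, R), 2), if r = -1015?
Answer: 6692569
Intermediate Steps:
Pow(Add(r, R), 2) = Pow(Add(-1015, -1572), 2) = Pow(-2587, 2) = 6692569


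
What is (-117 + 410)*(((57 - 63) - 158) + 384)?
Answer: 64460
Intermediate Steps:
(-117 + 410)*(((57 - 63) - 158) + 384) = 293*((-6 - 158) + 384) = 293*(-164 + 384) = 293*220 = 64460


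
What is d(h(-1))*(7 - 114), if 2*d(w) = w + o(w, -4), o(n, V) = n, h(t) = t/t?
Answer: -107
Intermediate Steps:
h(t) = 1
d(w) = w (d(w) = (w + w)/2 = (2*w)/2 = w)
d(h(-1))*(7 - 114) = 1*(7 - 114) = 1*(-107) = -107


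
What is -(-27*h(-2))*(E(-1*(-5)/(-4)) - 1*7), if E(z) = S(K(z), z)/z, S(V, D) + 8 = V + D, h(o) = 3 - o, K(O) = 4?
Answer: -378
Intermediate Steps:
S(V, D) = -8 + D + V (S(V, D) = -8 + (V + D) = -8 + (D + V) = -8 + D + V)
E(z) = (-4 + z)/z (E(z) = (-8 + z + 4)/z = (-4 + z)/z)
-(-27*h(-2))*(E(-1*(-5)/(-4)) - 1*7) = -(-27*(3 - 1*(-2)))*((-4 - 1*(-5)/(-4))/((-1*(-5)/(-4))) - 1*7) = -(-27*(3 + 2))*((-4 + 5*(-¼))/((5*(-¼))) - 7) = -(-27*5)*((-4 - 5/4)/(-5/4) - 7) = -(-135)*(-⅘*(-21/4) - 7) = -(-135)*(21/5 - 7) = -(-135)*(-14)/5 = -1*378 = -378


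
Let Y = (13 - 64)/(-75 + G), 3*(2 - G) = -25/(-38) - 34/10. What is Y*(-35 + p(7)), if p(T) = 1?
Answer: -58140/2417 ≈ -24.055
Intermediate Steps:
G = 1661/570 (G = 2 - (-25/(-38) - 34/10)/3 = 2 - (-25*(-1/38) - 34*⅒)/3 = 2 - (25/38 - 17/5)/3 = 2 - ⅓*(-521/190) = 2 + 521/570 = 1661/570 ≈ 2.9140)
Y = 1710/2417 (Y = (13 - 64)/(-75 + 1661/570) = -51/(-41089/570) = -51*(-570/41089) = 1710/2417 ≈ 0.70749)
Y*(-35 + p(7)) = 1710*(-35 + 1)/2417 = (1710/2417)*(-34) = -58140/2417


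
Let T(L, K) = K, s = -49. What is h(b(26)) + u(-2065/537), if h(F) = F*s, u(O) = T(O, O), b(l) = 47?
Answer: -1238776/537 ≈ -2306.8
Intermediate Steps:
u(O) = O
h(F) = -49*F (h(F) = F*(-49) = -49*F)
h(b(26)) + u(-2065/537) = -49*47 - 2065/537 = -2303 - 2065*1/537 = -2303 - 2065/537 = -1238776/537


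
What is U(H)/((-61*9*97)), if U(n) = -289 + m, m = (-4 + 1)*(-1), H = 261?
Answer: 286/53253 ≈ 0.0053706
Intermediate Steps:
m = 3 (m = -3*(-1) = 3)
U(n) = -286 (U(n) = -289 + 3 = -286)
U(H)/((-61*9*97)) = -286/(-61*9*97) = -286/((-549*97)) = -286/(-53253) = -286*(-1/53253) = 286/53253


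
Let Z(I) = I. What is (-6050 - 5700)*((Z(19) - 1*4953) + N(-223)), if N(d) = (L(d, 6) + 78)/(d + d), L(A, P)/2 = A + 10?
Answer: 12926269000/223 ≈ 5.7965e+7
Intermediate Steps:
L(A, P) = 20 + 2*A (L(A, P) = 2*(A + 10) = 2*(10 + A) = 20 + 2*A)
N(d) = (98 + 2*d)/(2*d) (N(d) = ((20 + 2*d) + 78)/(d + d) = (98 + 2*d)/((2*d)) = (98 + 2*d)*(1/(2*d)) = (98 + 2*d)/(2*d))
(-6050 - 5700)*((Z(19) - 1*4953) + N(-223)) = (-6050 - 5700)*((19 - 1*4953) + (49 - 223)/(-223)) = -11750*((19 - 4953) - 1/223*(-174)) = -11750*(-4934 + 174/223) = -11750*(-1100108/223) = 12926269000/223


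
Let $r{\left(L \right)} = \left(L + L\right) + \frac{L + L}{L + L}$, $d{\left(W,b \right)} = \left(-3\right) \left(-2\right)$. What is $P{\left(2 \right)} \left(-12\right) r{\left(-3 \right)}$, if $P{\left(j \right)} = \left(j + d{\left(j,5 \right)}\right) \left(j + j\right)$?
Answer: $1920$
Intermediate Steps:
$d{\left(W,b \right)} = 6$
$P{\left(j \right)} = 2 j \left(6 + j\right)$ ($P{\left(j \right)} = \left(j + 6\right) \left(j + j\right) = \left(6 + j\right) 2 j = 2 j \left(6 + j\right)$)
$r{\left(L \right)} = 1 + 2 L$ ($r{\left(L \right)} = 2 L + \frac{2 L}{2 L} = 2 L + 2 L \frac{1}{2 L} = 2 L + 1 = 1 + 2 L$)
$P{\left(2 \right)} \left(-12\right) r{\left(-3 \right)} = 2 \cdot 2 \left(6 + 2\right) \left(-12\right) \left(1 + 2 \left(-3\right)\right) = 2 \cdot 2 \cdot 8 \left(-12\right) \left(1 - 6\right) = 32 \left(-12\right) \left(-5\right) = \left(-384\right) \left(-5\right) = 1920$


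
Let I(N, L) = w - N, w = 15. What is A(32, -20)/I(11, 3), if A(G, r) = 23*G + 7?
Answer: 743/4 ≈ 185.75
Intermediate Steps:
I(N, L) = 15 - N
A(G, r) = 7 + 23*G
A(32, -20)/I(11, 3) = (7 + 23*32)/(15 - 1*11) = (7 + 736)/(15 - 11) = 743/4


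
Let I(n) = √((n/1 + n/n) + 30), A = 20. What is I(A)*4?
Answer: 4*√51 ≈ 28.566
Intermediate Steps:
I(n) = √(31 + n) (I(n) = √((n*1 + 1) + 30) = √((n + 1) + 30) = √((1 + n) + 30) = √(31 + n))
I(A)*4 = √(31 + 20)*4 = √51*4 = 4*√51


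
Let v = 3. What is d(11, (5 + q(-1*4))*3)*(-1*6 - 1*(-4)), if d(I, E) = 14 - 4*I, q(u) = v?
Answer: 60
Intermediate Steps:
q(u) = 3
d(11, (5 + q(-1*4))*3)*(-1*6 - 1*(-4)) = (14 - 4*11)*(-1*6 - 1*(-4)) = (14 - 44)*(-6 + 4) = -30*(-2) = 60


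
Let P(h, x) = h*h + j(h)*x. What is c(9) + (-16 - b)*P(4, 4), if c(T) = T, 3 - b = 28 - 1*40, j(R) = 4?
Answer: -983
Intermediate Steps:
P(h, x) = h² + 4*x (P(h, x) = h*h + 4*x = h² + 4*x)
b = 15 (b = 3 - (28 - 1*40) = 3 - (28 - 40) = 3 - 1*(-12) = 3 + 12 = 15)
c(9) + (-16 - b)*P(4, 4) = 9 + (-16 - 1*15)*(4² + 4*4) = 9 + (-16 - 15)*(16 + 16) = 9 - 31*32 = 9 - 992 = -983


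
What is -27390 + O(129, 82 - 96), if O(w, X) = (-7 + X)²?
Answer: -26949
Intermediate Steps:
-27390 + O(129, 82 - 96) = -27390 + (-7 + (82 - 96))² = -27390 + (-7 - 14)² = -27390 + (-21)² = -27390 + 441 = -26949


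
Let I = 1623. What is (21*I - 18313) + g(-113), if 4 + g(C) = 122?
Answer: 15888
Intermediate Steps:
g(C) = 118 (g(C) = -4 + 122 = 118)
(21*I - 18313) + g(-113) = (21*1623 - 18313) + 118 = (34083 - 18313) + 118 = 15770 + 118 = 15888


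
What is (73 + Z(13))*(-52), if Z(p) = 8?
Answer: -4212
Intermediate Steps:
(73 + Z(13))*(-52) = (73 + 8)*(-52) = 81*(-52) = -4212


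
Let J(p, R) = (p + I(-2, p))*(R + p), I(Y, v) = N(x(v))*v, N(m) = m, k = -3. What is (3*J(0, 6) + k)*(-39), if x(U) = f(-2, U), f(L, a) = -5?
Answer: 117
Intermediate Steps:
x(U) = -5
I(Y, v) = -5*v
J(p, R) = -4*p*(R + p) (J(p, R) = (p - 5*p)*(R + p) = (-4*p)*(R + p) = -4*p*(R + p))
(3*J(0, 6) + k)*(-39) = (3*(4*0*(-1*6 - 1*0)) - 3)*(-39) = (3*(4*0*(-6 + 0)) - 3)*(-39) = (3*(4*0*(-6)) - 3)*(-39) = (3*0 - 3)*(-39) = (0 - 3)*(-39) = -3*(-39) = 117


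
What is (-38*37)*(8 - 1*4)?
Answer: -5624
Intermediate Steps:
(-38*37)*(8 - 1*4) = -1406*(8 - 4) = -1406*4 = -5624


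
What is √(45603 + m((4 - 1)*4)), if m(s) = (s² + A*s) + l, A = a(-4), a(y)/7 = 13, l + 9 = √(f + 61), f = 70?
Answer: √(46830 + √131) ≈ 216.43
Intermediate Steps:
l = -9 + √131 (l = -9 + √(70 + 61) = -9 + √131 ≈ 2.4455)
a(y) = 91 (a(y) = 7*13 = 91)
A = 91
m(s) = -9 + √131 + s² + 91*s (m(s) = (s² + 91*s) + (-9 + √131) = -9 + √131 + s² + 91*s)
√(45603 + m((4 - 1)*4)) = √(45603 + (-9 + √131 + ((4 - 1)*4)² + 91*((4 - 1)*4))) = √(45603 + (-9 + √131 + (3*4)² + 91*(3*4))) = √(45603 + (-9 + √131 + 12² + 91*12)) = √(45603 + (-9 + √131 + 144 + 1092)) = √(45603 + (1227 + √131)) = √(46830 + √131)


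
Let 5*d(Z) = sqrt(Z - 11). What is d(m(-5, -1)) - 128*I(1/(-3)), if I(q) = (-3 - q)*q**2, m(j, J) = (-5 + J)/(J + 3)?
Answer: 1024/27 + I*sqrt(14)/5 ≈ 37.926 + 0.74833*I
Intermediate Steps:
m(j, J) = (-5 + J)/(3 + J)
I(q) = q**2*(-3 - q)
d(Z) = sqrt(-11 + Z)/5 (d(Z) = sqrt(Z - 11)/5 = sqrt(-11 + Z)/5)
d(m(-5, -1)) - 128*I(1/(-3)) = sqrt(-11 + (-5 - 1)/(3 - 1))/5 - 128*(1/(-3))**2*(-3 - 1/(-3)) = sqrt(-11 - 6/2)/5 - 128*(-1/3)**2*(-3 - 1*(-1/3)) = sqrt(-11 + (1/2)*(-6))/5 - 128*(-3 + 1/3)/9 = sqrt(-11 - 3)/5 - 128*(-8)/(9*3) = sqrt(-14)/5 - 128*(-8/27) = (I*sqrt(14))/5 + 1024/27 = I*sqrt(14)/5 + 1024/27 = 1024/27 + I*sqrt(14)/5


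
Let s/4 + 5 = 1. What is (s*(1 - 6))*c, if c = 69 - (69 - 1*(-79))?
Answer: -6320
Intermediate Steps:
s = -16 (s = -20 + 4*1 = -20 + 4 = -16)
c = -79 (c = 69 - (69 + 79) = 69 - 1*148 = 69 - 148 = -79)
(s*(1 - 6))*c = -16*(1 - 6)*(-79) = -16*(-5)*(-79) = 80*(-79) = -6320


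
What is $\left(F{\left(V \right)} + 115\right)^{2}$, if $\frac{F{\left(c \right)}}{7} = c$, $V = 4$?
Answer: $20449$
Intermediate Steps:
$F{\left(c \right)} = 7 c$
$\left(F{\left(V \right)} + 115\right)^{2} = \left(7 \cdot 4 + 115\right)^{2} = \left(28 + 115\right)^{2} = 143^{2} = 20449$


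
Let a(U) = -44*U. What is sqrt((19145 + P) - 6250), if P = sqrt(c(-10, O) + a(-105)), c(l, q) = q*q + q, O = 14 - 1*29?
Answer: sqrt(12895 + sqrt(4830)) ≈ 113.86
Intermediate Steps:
O = -15 (O = 14 - 29 = -15)
c(l, q) = q + q**2 (c(l, q) = q**2 + q = q + q**2)
P = sqrt(4830) (P = sqrt(-15*(1 - 15) - 44*(-105)) = sqrt(-15*(-14) + 4620) = sqrt(210 + 4620) = sqrt(4830) ≈ 69.498)
sqrt((19145 + P) - 6250) = sqrt((19145 + sqrt(4830)) - 6250) = sqrt(12895 + sqrt(4830))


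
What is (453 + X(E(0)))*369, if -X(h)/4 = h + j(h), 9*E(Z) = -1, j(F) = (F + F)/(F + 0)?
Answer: 164369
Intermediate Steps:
j(F) = 2 (j(F) = (2*F)/F = 2)
E(Z) = -1/9 (E(Z) = (1/9)*(-1) = -1/9)
X(h) = -8 - 4*h (X(h) = -4*(h + 2) = -4*(2 + h) = -8 - 4*h)
(453 + X(E(0)))*369 = (453 + (-8 - 4*(-1/9)))*369 = (453 + (-8 + 4/9))*369 = (453 - 68/9)*369 = (4009/9)*369 = 164369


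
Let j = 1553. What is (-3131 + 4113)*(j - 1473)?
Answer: 78560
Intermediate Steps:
(-3131 + 4113)*(j - 1473) = (-3131 + 4113)*(1553 - 1473) = 982*80 = 78560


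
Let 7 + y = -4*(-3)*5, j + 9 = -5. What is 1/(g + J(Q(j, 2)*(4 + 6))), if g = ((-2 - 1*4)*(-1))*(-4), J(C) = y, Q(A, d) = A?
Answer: 1/29 ≈ 0.034483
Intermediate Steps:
j = -14 (j = -9 - 5 = -14)
y = 53 (y = -7 - 4*(-3)*5 = -7 + 12*5 = -7 + 60 = 53)
J(C) = 53
g = -24 (g = ((-2 - 4)*(-1))*(-4) = -6*(-1)*(-4) = 6*(-4) = -24)
1/(g + J(Q(j, 2)*(4 + 6))) = 1/(-24 + 53) = 1/29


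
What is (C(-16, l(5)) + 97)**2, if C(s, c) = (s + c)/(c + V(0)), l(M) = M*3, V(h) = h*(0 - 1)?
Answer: 2114116/225 ≈ 9396.1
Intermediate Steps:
V(h) = -h (V(h) = h*(-1) = -h)
l(M) = 3*M
C(s, c) = (c + s)/c (C(s, c) = (s + c)/(c - 1*0) = (c + s)/(c + 0) = (c + s)/c)
(C(-16, l(5)) + 97)**2 = ((3*5 - 16)/((3*5)) + 97)**2 = ((15 - 16)/15 + 97)**2 = ((1/15)*(-1) + 97)**2 = (-1/15 + 97)**2 = (1454/15)**2 = 2114116/225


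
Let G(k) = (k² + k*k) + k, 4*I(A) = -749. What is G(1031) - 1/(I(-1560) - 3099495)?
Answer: 26371513842741/12398729 ≈ 2.1270e+6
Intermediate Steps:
I(A) = -749/4 (I(A) = (¼)*(-749) = -749/4)
G(k) = k + 2*k² (G(k) = (k² + k²) + k = 2*k² + k = k + 2*k²)
G(1031) - 1/(I(-1560) - 3099495) = 1031*(1 + 2*1031) - 1/(-749/4 - 3099495) = 1031*(1 + 2062) - 1/(-12398729/4) = 1031*2063 - 1*(-4/12398729) = 2126953 + 4/12398729 = 26371513842741/12398729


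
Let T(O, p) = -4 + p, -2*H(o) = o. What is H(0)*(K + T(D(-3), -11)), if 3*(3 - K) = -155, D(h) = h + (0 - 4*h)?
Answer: 0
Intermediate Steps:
D(h) = -3*h (D(h) = h - 4*h = -3*h)
H(o) = -o/2
K = 164/3 (K = 3 - ⅓*(-155) = 3 + 155/3 = 164/3 ≈ 54.667)
H(0)*(K + T(D(-3), -11)) = (-½*0)*(164/3 + (-4 - 11)) = 0*(164/3 - 15) = 0*(119/3) = 0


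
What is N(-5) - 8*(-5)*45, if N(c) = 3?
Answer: 1803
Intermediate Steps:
N(-5) - 8*(-5)*45 = 3 - 8*(-5)*45 = 3 + 40*45 = 3 + 1800 = 1803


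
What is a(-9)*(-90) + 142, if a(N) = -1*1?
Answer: 232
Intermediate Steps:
a(N) = -1
a(-9)*(-90) + 142 = -1*(-90) + 142 = 90 + 142 = 232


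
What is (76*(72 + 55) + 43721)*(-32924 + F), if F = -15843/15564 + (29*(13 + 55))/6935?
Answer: -63225215244260187/35978780 ≈ -1.7573e+9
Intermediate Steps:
F = -26392999/35978780 (F = -15843*1/15564 + (29*68)*(1/6935) = -5281/5188 + 1972*(1/6935) = -5281/5188 + 1972/6935 = -26392999/35978780 ≈ -0.73357)
(76*(72 + 55) + 43721)*(-32924 + F) = (76*(72 + 55) + 43721)*(-32924 - 26392999/35978780) = (76*127 + 43721)*(-1184591745719/35978780) = (9652 + 43721)*(-1184591745719/35978780) = 53373*(-1184591745719/35978780) = -63225215244260187/35978780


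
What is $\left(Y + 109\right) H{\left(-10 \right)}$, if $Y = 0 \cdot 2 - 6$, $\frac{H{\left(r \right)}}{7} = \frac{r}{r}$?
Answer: $721$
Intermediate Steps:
$H{\left(r \right)} = 7$ ($H{\left(r \right)} = 7 \frac{r}{r} = 7 \cdot 1 = 7$)
$Y = -6$ ($Y = 0 - 6 = -6$)
$\left(Y + 109\right) H{\left(-10 \right)} = \left(-6 + 109\right) 7 = 103 \cdot 7 = 721$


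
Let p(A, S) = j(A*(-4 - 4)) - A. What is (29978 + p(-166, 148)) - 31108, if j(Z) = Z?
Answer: 364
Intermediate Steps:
p(A, S) = -9*A (p(A, S) = A*(-4 - 4) - A = A*(-8) - A = -8*A - A = -9*A)
(29978 + p(-166, 148)) - 31108 = (29978 - 9*(-166)) - 31108 = (29978 + 1494) - 31108 = 31472 - 31108 = 364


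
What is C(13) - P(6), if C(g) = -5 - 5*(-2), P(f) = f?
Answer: -1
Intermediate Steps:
C(g) = 5 (C(g) = -5 + 10 = 5)
C(13) - P(6) = 5 - 1*6 = 5 - 6 = -1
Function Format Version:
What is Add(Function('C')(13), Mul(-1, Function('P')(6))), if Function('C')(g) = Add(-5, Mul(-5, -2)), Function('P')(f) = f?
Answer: -1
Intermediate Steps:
Function('C')(g) = 5 (Function('C')(g) = Add(-5, 10) = 5)
Add(Function('C')(13), Mul(-1, Function('P')(6))) = Add(5, Mul(-1, 6)) = Add(5, -6) = -1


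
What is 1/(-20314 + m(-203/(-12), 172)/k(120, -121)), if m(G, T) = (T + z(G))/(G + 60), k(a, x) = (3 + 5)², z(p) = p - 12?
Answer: -59072/1199986485 ≈ -4.9227e-5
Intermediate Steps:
z(p) = -12 + p
k(a, x) = 64 (k(a, x) = 8² = 64)
m(G, T) = (-12 + G + T)/(60 + G) (m(G, T) = (T + (-12 + G))/(G + 60) = (-12 + G + T)/(60 + G))
1/(-20314 + m(-203/(-12), 172)/k(120, -121)) = 1/(-20314 + ((-12 - 203/(-12) + 172)/(60 - 203/(-12)))/64) = 1/(-20314 + ((-12 - 203*(-1/12) + 172)/(60 - 203*(-1/12)))*(1/64)) = 1/(-20314 + ((-12 + 203/12 + 172)/(60 + 203/12))*(1/64)) = 1/(-20314 + ((2123/12)/(923/12))*(1/64)) = 1/(-20314 + ((12/923)*(2123/12))*(1/64)) = 1/(-20314 + (2123/923)*(1/64)) = 1/(-20314 + 2123/59072) = 1/(-1199986485/59072) = -59072/1199986485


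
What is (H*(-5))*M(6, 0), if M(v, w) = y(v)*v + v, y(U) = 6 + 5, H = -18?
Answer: 6480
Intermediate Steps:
y(U) = 11
M(v, w) = 12*v (M(v, w) = 11*v + v = 12*v)
(H*(-5))*M(6, 0) = (-18*(-5))*(12*6) = 90*72 = 6480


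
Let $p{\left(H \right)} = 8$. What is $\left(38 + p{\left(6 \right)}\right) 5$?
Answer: $230$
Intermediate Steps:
$\left(38 + p{\left(6 \right)}\right) 5 = \left(38 + 8\right) 5 = 46 \cdot 5 = 230$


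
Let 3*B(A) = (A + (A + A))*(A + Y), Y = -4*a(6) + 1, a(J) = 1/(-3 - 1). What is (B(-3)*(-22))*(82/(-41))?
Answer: 132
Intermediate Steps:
a(J) = -¼ (a(J) = 1/(-4) = -¼)
Y = 2 (Y = -4*(-¼) + 1 = 1 + 1 = 2)
B(A) = A*(2 + A) (B(A) = ((A + (A + A))*(A + 2))/3 = ((A + 2*A)*(2 + A))/3 = ((3*A)*(2 + A))/3 = (3*A*(2 + A))/3 = A*(2 + A))
(B(-3)*(-22))*(82/(-41)) = (-3*(2 - 3)*(-22))*(82/(-41)) = (-3*(-1)*(-22))*(82*(-1/41)) = (3*(-22))*(-2) = -66*(-2) = 132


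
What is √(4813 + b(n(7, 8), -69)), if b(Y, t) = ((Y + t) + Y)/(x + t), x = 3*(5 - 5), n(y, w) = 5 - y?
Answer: √22919730/69 ≈ 69.383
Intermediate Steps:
x = 0 (x = 3*0 = 0)
b(Y, t) = (t + 2*Y)/t (b(Y, t) = ((Y + t) + Y)/(0 + t) = (t + 2*Y)/t)
√(4813 + b(n(7, 8), -69)) = √(4813 + (-69 + 2*(5 - 1*7))/(-69)) = √(4813 - (-69 + 2*(5 - 7))/69) = √(4813 - (-69 + 2*(-2))/69) = √(4813 - (-69 - 4)/69) = √(4813 - 1/69*(-73)) = √(4813 + 73/69) = √(332170/69) = √22919730/69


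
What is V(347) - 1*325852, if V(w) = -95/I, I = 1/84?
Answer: -333832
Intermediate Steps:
I = 1/84 ≈ 0.011905
V(w) = -7980 (V(w) = -95/1/84 = -95*84 = -7980)
V(347) - 1*325852 = -7980 - 1*325852 = -7980 - 325852 = -333832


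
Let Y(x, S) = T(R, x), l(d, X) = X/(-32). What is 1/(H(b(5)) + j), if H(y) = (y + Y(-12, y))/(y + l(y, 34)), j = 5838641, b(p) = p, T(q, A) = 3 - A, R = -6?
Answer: 63/367834703 ≈ 1.7127e-7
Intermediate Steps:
l(d, X) = -X/32 (l(d, X) = X*(-1/32) = -X/32)
Y(x, S) = 3 - x
H(y) = (15 + y)/(-17/16 + y) (H(y) = (y + (3 - 1*(-12)))/(y - 1/32*34) = (y + (3 + 12))/(y - 17/16) = (y + 15)/(-17/16 + y) = (15 + y)/(-17/16 + y))
1/(H(b(5)) + j) = 1/(16*(15 + 5)/(-17 + 16*5) + 5838641) = 1/(16*20/(-17 + 80) + 5838641) = 1/(16*20/63 + 5838641) = 1/(16*(1/63)*20 + 5838641) = 1/(320/63 + 5838641) = 1/(367834703/63) = 63/367834703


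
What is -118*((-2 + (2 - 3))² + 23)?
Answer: -3776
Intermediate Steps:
-118*((-2 + (2 - 3))² + 23) = -118*((-2 - 1)² + 23) = -118*((-3)² + 23) = -118*(9 + 23) = -118*32 = -3776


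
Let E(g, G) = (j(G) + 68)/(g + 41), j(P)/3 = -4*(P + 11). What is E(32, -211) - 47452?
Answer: -3461528/73 ≈ -47418.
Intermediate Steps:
j(P) = -132 - 12*P (j(P) = 3*(-4*(P + 11)) = 3*(-4*(11 + P)) = 3*(-44 - 4*P) = -132 - 12*P)
E(g, G) = (-64 - 12*G)/(41 + g) (E(g, G) = ((-132 - 12*G) + 68)/(g + 41) = (-64 - 12*G)/(41 + g))
E(32, -211) - 47452 = 4*(-16 - 3*(-211))/(41 + 32) - 47452 = 4*(-16 + 633)/73 - 47452 = 4*(1/73)*617 - 47452 = 2468/73 - 47452 = -3461528/73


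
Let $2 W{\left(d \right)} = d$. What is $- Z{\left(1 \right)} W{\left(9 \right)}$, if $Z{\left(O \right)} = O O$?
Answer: $- \frac{9}{2} \approx -4.5$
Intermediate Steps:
$W{\left(d \right)} = \frac{d}{2}$
$Z{\left(O \right)} = O^{2}$
$- Z{\left(1 \right)} W{\left(9 \right)} = - 1^{2} \cdot \frac{1}{2} \cdot 9 = - \frac{1 \cdot 9}{2} = \left(-1\right) \frac{9}{2} = - \frac{9}{2}$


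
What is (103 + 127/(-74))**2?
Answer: 56175025/5476 ≈ 10258.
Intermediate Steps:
(103 + 127/(-74))**2 = (103 + 127*(-1/74))**2 = (103 - 127/74)**2 = (7495/74)**2 = 56175025/5476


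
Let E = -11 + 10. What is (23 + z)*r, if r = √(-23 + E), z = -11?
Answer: 24*I*√6 ≈ 58.788*I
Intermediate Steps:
E = -1
r = 2*I*√6 (r = √(-23 - 1) = √(-24) = 2*I*√6 ≈ 4.899*I)
(23 + z)*r = (23 - 11)*(2*I*√6) = 12*(2*I*√6) = 24*I*√6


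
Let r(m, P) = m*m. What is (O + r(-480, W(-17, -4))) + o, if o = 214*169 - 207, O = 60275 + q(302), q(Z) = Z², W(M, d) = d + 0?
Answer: 417838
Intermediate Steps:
W(M, d) = d
r(m, P) = m²
O = 151479 (O = 60275 + 302² = 60275 + 91204 = 151479)
o = 35959 (o = 36166 - 207 = 35959)
(O + r(-480, W(-17, -4))) + o = (151479 + (-480)²) + 35959 = (151479 + 230400) + 35959 = 381879 + 35959 = 417838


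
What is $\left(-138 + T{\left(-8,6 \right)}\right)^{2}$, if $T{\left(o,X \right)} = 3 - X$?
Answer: $19881$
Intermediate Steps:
$\left(-138 + T{\left(-8,6 \right)}\right)^{2} = \left(-138 + \left(3 - 6\right)\right)^{2} = \left(-138 - 3\right)^{2} = \left(-141\right)^{2} = 19881$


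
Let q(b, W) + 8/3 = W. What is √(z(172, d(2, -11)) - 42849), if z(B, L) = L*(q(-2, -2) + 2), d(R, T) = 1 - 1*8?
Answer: I*√385473/3 ≈ 206.95*I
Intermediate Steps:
q(b, W) = -8/3 + W
d(R, T) = -7 (d(R, T) = 1 - 8 = -7)
z(B, L) = -8*L/3 (z(B, L) = L*((-8/3 - 2) + 2) = L*(-14/3 + 2) = L*(-8/3) = -8*L/3)
√(z(172, d(2, -11)) - 42849) = √(-8/3*(-7) - 42849) = √(56/3 - 42849) = √(-128491/3) = I*√385473/3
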